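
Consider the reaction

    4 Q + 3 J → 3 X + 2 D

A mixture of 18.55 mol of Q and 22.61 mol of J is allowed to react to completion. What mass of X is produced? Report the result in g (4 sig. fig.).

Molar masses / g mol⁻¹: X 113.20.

n(Q) = 18.55 mol
n(J) = 22.61 mol
n/ν for Q = 18.55/4 = 4.638
n/ν for J = 22.61/3 = 7.537
Smallest n/ν is Q → limiting reagent.
n(X) = (3/4) × 18.55 = 13.91 mol
mass = 13.91 × 113.20 = 1575 g

1575 g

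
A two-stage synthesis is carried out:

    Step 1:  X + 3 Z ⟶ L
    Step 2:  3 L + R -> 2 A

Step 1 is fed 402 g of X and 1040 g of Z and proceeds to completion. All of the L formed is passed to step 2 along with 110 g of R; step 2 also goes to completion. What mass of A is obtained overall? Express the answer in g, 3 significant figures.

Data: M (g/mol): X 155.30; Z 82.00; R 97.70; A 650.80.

1120 g

Step 1:
n(X) = 402.0 / 155.30 = 2.589 mol
n(Z) = 1040 / 82.00 = 12.68 mol
n/ν → X: 2.589, Z: 4.227; X is limiting.
n(L) produced = (1/1) × 2.589 = 2.589 mol
Step 2:
n(L) available = 2.589 mol
n(R) = 110.0 / 97.70 = 1.126 mol
n/ν → L: 0.8630, R: 1.126; L is limiting.
n(A) = (2/3) × 2.589 = 1.726 mol
mass = 1.726 × 650.80 = 1123 g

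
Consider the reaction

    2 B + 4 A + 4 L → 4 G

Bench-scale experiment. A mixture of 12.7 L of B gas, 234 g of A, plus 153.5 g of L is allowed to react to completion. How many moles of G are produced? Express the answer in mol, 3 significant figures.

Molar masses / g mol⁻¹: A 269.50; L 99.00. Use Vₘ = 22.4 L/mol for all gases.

0.868 mol

n(B) = 12.70 / 22.4 = 0.5670 mol
n(A) = 234.0 / 269.50 = 0.8683 mol
n(L) = 153.5 / 99.00 = 1.551 mol
n/ν → B: 0.2835, A: 0.2171, L: 0.3878; A is limiting.
n(G) = (4/4) × 0.8683 = 0.8683 mol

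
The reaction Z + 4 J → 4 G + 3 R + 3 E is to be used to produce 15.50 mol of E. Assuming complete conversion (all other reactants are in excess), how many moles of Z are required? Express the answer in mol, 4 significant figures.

5.167 mol

n(E) = 15.50 mol
n(Z) = (1/3) × 15.50 = 5.167 mol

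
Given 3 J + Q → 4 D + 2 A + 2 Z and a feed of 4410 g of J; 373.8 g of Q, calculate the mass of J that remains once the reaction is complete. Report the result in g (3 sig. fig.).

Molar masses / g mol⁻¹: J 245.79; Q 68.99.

n(J) = 4410 / 245.79 = 17.94 mol
n(Q) = 373.8 / 68.99 = 5.418 mol
n/ν for J = 17.94/3 = 5.980
n/ν for Q = 5.418/1 = 5.418
Smallest n/ν is Q → limiting reagent.
J consumed = (3/1) × 5.418 = 16.25 mol
J remaining = 17.94 − 16.25 = 1.690 mol
mass = 1.690 × 245.79 = 415.4 g

415 g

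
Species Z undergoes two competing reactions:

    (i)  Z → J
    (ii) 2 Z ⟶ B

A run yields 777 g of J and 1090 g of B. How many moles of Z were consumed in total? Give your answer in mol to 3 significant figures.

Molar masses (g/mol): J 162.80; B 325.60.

n(J) = 777 / 162.80 = 4.773 mol
n(B) = 1090 / 325.60 = 3.348 mol
n(Z) via (i) = (1/1)×4.773 = 4.773 mol
n(Z) via (ii) = (2/1)×3.348 = 6.696 mol
total n(Z) = 4.773 + 6.696 = 11.47 mol

11.5 mol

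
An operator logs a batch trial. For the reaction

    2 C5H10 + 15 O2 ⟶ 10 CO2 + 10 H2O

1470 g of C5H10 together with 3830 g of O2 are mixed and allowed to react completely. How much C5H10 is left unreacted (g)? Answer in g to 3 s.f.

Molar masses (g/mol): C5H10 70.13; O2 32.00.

351 g

n(C5H10) = 1470 / 70.13 = 20.96 mol
n(O2) = 3830 / 32.00 = 119.7 mol
n/ν for C5H10 = 20.96/2 = 10.48
n/ν for O2 = 119.7/15 = 7.980
Smallest n/ν is O2 → limiting reagent.
C5H10 consumed = (2/15) × 119.7 = 15.96 mol
C5H10 remaining = 20.96 − 15.96 = 5.000 mol
mass = 5.000 × 70.13 = 350.7 g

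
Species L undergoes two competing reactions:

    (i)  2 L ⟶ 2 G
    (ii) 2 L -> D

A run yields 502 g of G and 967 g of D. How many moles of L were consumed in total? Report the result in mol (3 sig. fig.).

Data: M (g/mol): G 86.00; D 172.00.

17.1 mol

n(G) = 502 / 86.00 = 5.837 mol
n(D) = 967 / 172.00 = 5.622 mol
n(L) via (i) = (2/2)×5.837 = 5.837 mol
n(L) via (ii) = (2/1)×5.622 = 11.24 mol
total n(L) = 5.837 + 11.24 = 17.08 mol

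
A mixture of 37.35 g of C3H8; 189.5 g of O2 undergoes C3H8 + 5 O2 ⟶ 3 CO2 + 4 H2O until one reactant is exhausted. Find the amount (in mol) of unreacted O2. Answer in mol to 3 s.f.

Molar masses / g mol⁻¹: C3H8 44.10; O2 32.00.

n(C3H8) = 37.35 / 44.10 = 0.8469 mol
n(O2) = 189.5 / 32.00 = 5.922 mol
n/ν → C3H8: 0.8469, O2: 1.184; C3H8 is limiting.
O2 consumed = (5/1) × 0.8469 = 4.235 mol
O2 remaining = 5.922 − 4.235 = 1.687 mol

1.69 mol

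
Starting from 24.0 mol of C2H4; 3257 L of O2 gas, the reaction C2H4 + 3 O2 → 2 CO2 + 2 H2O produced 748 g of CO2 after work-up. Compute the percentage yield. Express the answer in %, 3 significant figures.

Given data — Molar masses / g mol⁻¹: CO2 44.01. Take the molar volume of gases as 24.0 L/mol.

35.4 %

n(C2H4) = 24.00 mol
n(O2) = 3257 / 24.0 = 135.7 mol
n/ν → C2H4: 24.00, O2: 45.23; C2H4 is limiting.
theoretical n(CO2) = (2/1) × 24.00 = 48.00 mol → 2112 g
% yield = 748 / 2112 × 100 = 35.42 %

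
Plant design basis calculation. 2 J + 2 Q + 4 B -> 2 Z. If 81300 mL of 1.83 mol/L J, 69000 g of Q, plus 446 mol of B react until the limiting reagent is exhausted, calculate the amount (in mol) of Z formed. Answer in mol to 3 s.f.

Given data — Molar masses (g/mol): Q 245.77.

n(J) = 1.83 × 81300/1000 = 148.8 mol
n(Q) = 69000 / 245.77 = 280.8 mol
n(B) = 446.0 mol
n/ν for J = 148.8/2 = 74.40
n/ν for Q = 280.8/2 = 140.4
n/ν for B = 446.0/4 = 111.5
Smallest n/ν is J → limiting reagent.
n(Z) = (2/2) × 148.8 = 148.8 mol

149 mol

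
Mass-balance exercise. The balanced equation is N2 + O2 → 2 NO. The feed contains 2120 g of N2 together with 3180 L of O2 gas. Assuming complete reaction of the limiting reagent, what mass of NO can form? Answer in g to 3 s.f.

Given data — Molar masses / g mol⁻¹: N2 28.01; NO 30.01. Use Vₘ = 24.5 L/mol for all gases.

n(N2) = 2120 / 28.01 = 75.69 mol
n(O2) = 3180 / 24.5 = 129.8 mol
n/ν → N2: 75.69, O2: 129.8; N2 is limiting.
n(NO) = (2/1) × 75.69 = 151.4 mol
mass = 151.4 × 30.01 = 4544 g

4540 g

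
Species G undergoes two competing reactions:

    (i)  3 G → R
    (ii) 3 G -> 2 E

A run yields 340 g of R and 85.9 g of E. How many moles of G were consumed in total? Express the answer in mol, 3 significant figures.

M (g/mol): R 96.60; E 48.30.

13.2 mol

n(R) = 340 / 96.60 = 3.520 mol
n(E) = 85.9 / 48.30 = 1.778 mol
n(G) via (i) = (3/1)×3.520 = 10.56 mol
n(G) via (ii) = (3/2)×1.778 = 2.667 mol
total n(G) = 10.56 + 2.667 = 13.23 mol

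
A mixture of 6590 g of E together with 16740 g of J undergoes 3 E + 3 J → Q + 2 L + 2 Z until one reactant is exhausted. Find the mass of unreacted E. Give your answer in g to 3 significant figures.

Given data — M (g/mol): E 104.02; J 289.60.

n(E) = 6590 / 104.02 = 63.35 mol
n(J) = 16740 / 289.60 = 57.80 mol
n/ν for E = 63.35/3 = 21.12
n/ν for J = 57.80/3 = 19.27
Smallest n/ν is J → limiting reagent.
E consumed = (3/3) × 57.80 = 57.80 mol
E remaining = 63.35 − 57.80 = 5.550 mol
mass = 5.550 × 104.02 = 577.3 g

577 g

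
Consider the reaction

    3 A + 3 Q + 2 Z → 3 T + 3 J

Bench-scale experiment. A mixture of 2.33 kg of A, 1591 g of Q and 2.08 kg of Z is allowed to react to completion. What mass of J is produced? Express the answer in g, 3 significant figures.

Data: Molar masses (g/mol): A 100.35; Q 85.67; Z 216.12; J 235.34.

n(A) = 2.330×1000 / 100.35 = 23.22 mol
n(Q) = 1591 / 85.67 = 18.57 mol
n(Z) = 2.080×1000 / 216.12 = 9.624 mol
n/ν for A = 23.22/3 = 7.740
n/ν for Q = 18.57/3 = 6.190
n/ν for Z = 9.624/2 = 4.812
Smallest n/ν is Z → limiting reagent.
n(J) = (3/2) × 9.624 = 14.44 mol
mass = 14.44 × 235.34 = 3398 g

3400 g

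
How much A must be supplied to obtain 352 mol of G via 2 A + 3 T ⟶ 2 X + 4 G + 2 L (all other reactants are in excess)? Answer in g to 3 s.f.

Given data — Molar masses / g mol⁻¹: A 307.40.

54100 g

n(G) = 352.0 mol
n(A) = (2/4) × 352.0 = 176.0 mol
mass = 176.0 × 307.40 = 54100 g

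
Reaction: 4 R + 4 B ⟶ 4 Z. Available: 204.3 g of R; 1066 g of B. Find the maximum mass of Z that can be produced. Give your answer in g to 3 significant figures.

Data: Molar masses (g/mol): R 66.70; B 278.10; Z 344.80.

n(R) = 204.3 / 66.70 = 3.063 mol
n(B) = 1066 / 278.10 = 3.833 mol
n/ν for R = 3.063/4 = 0.7658
n/ν for B = 3.833/4 = 0.9583
Smallest n/ν is R → limiting reagent.
n(Z) = (4/4) × 3.063 = 3.063 mol
mass = 3.063 × 344.80 = 1056 g

1060 g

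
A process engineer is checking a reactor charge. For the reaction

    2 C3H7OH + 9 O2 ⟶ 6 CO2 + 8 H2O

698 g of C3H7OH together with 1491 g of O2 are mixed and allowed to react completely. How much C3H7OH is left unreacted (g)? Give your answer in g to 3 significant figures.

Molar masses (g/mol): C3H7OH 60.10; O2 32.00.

n(C3H7OH) = 698.0 / 60.10 = 11.61 mol
n(O2) = 1491 / 32.00 = 46.59 mol
n/ν for C3H7OH = 11.61/2 = 5.805
n/ν for O2 = 46.59/9 = 5.177
Smallest n/ν is O2 → limiting reagent.
C3H7OH consumed = (2/9) × 46.59 = 10.35 mol
C3H7OH remaining = 11.61 − 10.35 = 1.260 mol
mass = 1.260 × 60.10 = 75.73 g

75.7 g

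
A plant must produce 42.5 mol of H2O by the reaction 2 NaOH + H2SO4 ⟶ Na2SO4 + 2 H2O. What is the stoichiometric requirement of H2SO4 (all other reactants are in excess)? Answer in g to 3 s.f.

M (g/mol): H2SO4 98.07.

n(H2O) = 42.50 mol
n(H2SO4) = (1/2) × 42.50 = 21.25 mol
mass = 21.25 × 98.07 = 2084 g

2080 g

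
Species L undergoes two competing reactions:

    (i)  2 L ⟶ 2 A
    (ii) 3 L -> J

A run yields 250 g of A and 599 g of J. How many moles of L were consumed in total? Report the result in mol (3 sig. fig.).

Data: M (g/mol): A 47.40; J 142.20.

n(A) = 250 / 47.40 = 5.274 mol
n(J) = 599 / 142.20 = 4.212 mol
n(L) via (i) = (2/2)×5.274 = 5.274 mol
n(L) via (ii) = (3/1)×4.212 = 12.64 mol
total n(L) = 5.274 + 12.64 = 17.91 mol

17.9 mol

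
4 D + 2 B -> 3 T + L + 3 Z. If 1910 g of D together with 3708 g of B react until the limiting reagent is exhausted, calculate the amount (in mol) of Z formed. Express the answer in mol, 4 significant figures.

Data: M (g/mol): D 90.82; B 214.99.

n(D) = 1910 / 90.82 = 21.03 mol
n(B) = 3708 / 214.99 = 17.25 mol
n/ν for D = 21.03/4 = 5.258
n/ν for B = 17.25/2 = 8.625
Smallest n/ν is D → limiting reagent.
n(Z) = (3/4) × 21.03 = 15.77 mol

15.77 mol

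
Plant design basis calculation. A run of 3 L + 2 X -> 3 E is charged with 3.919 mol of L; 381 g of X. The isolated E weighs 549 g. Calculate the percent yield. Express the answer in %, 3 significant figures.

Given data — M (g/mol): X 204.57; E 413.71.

47.5 %

n(L) = 3.919 mol
n(X) = 381.0 / 204.57 = 1.862 mol
n/ν for L = 3.919/3 = 1.306
n/ν for X = 1.862/2 = 0.9310
Smallest n/ν is X → limiting reagent.
theoretical n(E) = (3/2) × 1.862 = 2.793 mol → 1155 g
% yield = 549 / 1155 × 100 = 47.53 %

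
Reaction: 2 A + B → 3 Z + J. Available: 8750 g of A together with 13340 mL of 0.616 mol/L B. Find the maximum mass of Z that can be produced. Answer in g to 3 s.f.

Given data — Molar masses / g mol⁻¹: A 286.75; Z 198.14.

n(A) = 8750 / 286.75 = 30.51 mol
n(B) = 0.616 × 13340/1000 = 8.217 mol
n/ν for A = 30.51/2 = 15.26
n/ν for B = 8.217/1 = 8.217
Smallest n/ν is B → limiting reagent.
n(Z) = (3/1) × 8.217 = 24.65 mol
mass = 24.65 × 198.14 = 4884 g

4880 g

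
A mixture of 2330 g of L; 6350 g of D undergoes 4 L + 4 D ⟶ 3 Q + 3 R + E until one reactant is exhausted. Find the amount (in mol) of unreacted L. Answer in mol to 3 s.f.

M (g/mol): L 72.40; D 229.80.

n(L) = 2330 / 72.40 = 32.18 mol
n(D) = 6350 / 229.80 = 27.63 mol
n/ν → L: 8.045, D: 6.908; D is limiting.
L consumed = (4/4) × 27.63 = 27.63 mol
L remaining = 32.18 − 27.63 = 4.550 mol

4.55 mol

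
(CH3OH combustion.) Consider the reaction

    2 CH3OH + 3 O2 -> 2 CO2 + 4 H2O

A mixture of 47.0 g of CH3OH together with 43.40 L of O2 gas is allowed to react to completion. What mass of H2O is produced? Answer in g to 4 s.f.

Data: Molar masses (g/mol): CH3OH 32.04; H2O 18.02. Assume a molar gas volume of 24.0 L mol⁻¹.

43.45 g

n(CH3OH) = 47.00 / 32.04 = 1.467 mol
n(O2) = 43.40 / 24.0 = 1.808 mol
n/ν for CH3OH = 1.467/2 = 0.7335
n/ν for O2 = 1.808/3 = 0.6027
Smallest n/ν is O2 → limiting reagent.
n(H2O) = (4/3) × 1.808 = 2.411 mol
mass = 2.411 × 18.02 = 43.45 g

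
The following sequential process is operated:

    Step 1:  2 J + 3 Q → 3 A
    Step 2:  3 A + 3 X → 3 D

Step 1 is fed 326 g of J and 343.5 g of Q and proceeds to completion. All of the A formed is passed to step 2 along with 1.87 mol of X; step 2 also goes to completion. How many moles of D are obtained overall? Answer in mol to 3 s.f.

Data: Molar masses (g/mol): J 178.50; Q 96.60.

1.87 mol

Step 1:
n(J) = 326.0 / 178.50 = 1.826 mol
n(Q) = 343.5 / 96.60 = 3.556 mol
n/ν for J = 1.826/2 = 0.9130
n/ν for Q = 3.556/3 = 1.185
Smallest n/ν is J → limiting reagent.
n(A) produced = (3/2) × 1.826 = 2.739 mol
Step 2:
n(A) available = 2.739 mol
n(X) = 1.870 mol
n/ν for A = 2.739/3 = 0.9130
n/ν for X = 1.870/3 = 0.6233
Smallest n/ν is X → limiting reagent.
n(D) = (3/3) × 1.870 = 1.870 mol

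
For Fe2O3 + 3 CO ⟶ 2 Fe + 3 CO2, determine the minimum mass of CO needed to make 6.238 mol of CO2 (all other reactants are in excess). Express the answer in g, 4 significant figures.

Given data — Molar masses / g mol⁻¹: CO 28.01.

174.7 g

n(CO2) = 6.238 mol
n(CO) = (3/3) × 6.238 = 6.238 mol
mass = 6.238 × 28.01 = 174.7 g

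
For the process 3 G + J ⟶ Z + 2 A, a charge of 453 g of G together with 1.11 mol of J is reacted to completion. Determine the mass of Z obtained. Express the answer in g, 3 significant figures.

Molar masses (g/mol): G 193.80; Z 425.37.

n(G) = 453.0 / 193.80 = 2.337 mol
n(J) = 1.110 mol
n/ν for G = 2.337/3 = 0.7790
n/ν for J = 1.110/1 = 1.110
Smallest n/ν is G → limiting reagent.
n(Z) = (1/3) × 2.337 = 0.7790 mol
mass = 0.7790 × 425.37 = 331.4 g

331 g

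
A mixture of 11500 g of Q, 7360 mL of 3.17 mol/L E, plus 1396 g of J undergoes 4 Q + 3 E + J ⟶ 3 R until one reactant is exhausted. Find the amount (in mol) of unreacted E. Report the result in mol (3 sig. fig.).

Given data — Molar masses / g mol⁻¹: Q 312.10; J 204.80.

n(Q) = 11500 / 312.10 = 36.85 mol
n(E) = 3.17 × 7360/1000 = 23.33 mol
n(J) = 1396 / 204.80 = 6.816 mol
n/ν → Q: 9.213, E: 7.777, J: 6.816; J is limiting.
E consumed = (3/1) × 6.816 = 20.45 mol
E remaining = 23.33 − 20.45 = 2.880 mol

2.88 mol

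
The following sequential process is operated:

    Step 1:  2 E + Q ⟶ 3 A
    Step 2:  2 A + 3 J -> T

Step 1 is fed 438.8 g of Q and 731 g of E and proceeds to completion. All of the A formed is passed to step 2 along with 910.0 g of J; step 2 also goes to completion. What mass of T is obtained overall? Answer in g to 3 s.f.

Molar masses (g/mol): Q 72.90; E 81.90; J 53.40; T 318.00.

1810 g

Step 1:
n(Q) = 438.8 / 72.90 = 6.019 mol
n(E) = 731.0 / 81.90 = 8.926 mol
n/ν → Q: 6.019, E: 4.463; E is limiting.
n(A) produced = (3/2) × 8.926 = 13.39 mol
Step 2:
n(A) available = 13.39 mol
n(J) = 910.0 / 53.40 = 17.04 mol
n/ν → A: 6.695, J: 5.680; J is limiting.
n(T) = (1/3) × 17.04 = 5.680 mol
mass = 5.680 × 318.00 = 1806 g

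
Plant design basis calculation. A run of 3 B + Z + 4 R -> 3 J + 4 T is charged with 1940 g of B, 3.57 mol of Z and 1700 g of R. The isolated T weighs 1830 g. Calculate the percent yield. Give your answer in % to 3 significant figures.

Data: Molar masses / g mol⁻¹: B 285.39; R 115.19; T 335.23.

n(B) = 1940 / 285.39 = 6.798 mol
n(Z) = 3.570 mol
n(R) = 1700 / 115.19 = 14.76 mol
n/ν → B: 2.266, Z: 3.570, R: 3.690; B is limiting.
theoretical n(T) = (4/3) × 6.798 = 9.064 mol → 3039 g
% yield = 1830 / 3039 × 100 = 60.22 %

60.2 %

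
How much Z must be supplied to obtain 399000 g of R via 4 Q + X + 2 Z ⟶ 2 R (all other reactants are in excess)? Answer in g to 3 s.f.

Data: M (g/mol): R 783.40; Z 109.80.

55900 g

n(R) = 399000 / 783.40 = 509.3 mol
n(Z) = (2/2) × 509.3 = 509.3 mol
mass = 509.3 × 109.80 = 55920 g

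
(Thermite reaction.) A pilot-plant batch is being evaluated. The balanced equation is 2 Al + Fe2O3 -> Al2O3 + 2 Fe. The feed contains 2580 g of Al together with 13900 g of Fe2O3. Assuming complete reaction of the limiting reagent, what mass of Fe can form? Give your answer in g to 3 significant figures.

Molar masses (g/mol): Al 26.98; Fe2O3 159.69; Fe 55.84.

5340 g

n(Al) = 2580 / 26.98 = 95.63 mol
n(Fe2O3) = 13900 / 159.69 = 87.04 mol
n/ν → Al: 47.82, Fe2O3: 87.04; Al is limiting.
n(Fe) = (2/2) × 95.63 = 95.63 mol
mass = 95.63 × 55.84 = 5340 g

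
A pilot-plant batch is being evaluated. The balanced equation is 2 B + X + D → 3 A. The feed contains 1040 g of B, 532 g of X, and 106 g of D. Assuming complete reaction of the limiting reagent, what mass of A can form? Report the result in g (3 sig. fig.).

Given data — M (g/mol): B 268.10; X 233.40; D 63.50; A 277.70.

1390 g

n(B) = 1040 / 268.10 = 3.879 mol
n(X) = 532.0 / 233.40 = 2.279 mol
n(D) = 106.0 / 63.50 = 1.669 mol
n/ν → B: 1.940, X: 2.279, D: 1.669; D is limiting.
n(A) = (3/1) × 1.669 = 5.007 mol
mass = 5.007 × 277.70 = 1390 g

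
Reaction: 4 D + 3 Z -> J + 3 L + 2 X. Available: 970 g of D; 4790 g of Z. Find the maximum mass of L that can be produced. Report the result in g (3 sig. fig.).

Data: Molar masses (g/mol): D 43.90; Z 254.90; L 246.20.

4080 g

n(D) = 970.0 / 43.90 = 22.10 mol
n(Z) = 4790 / 254.90 = 18.79 mol
n/ν for D = 22.10/4 = 5.525
n/ν for Z = 18.79/3 = 6.263
Smallest n/ν is D → limiting reagent.
n(L) = (3/4) × 22.10 = 16.58 mol
mass = 16.58 × 246.20 = 4082 g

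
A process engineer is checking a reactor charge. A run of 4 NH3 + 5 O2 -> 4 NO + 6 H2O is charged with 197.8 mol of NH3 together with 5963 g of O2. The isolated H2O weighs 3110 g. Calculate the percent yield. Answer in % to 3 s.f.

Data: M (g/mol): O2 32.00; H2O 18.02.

n(NH3) = 197.8 mol
n(O2) = 5963 / 32.00 = 186.3 mol
n/ν for NH3 = 197.8/4 = 49.45
n/ν for O2 = 186.3/5 = 37.26
Smallest n/ν is O2 → limiting reagent.
theoretical n(H2O) = (6/5) × 186.3 = 223.6 mol → 4029 g
% yield = 3110 / 4029 × 100 = 77.19 %

77.2 %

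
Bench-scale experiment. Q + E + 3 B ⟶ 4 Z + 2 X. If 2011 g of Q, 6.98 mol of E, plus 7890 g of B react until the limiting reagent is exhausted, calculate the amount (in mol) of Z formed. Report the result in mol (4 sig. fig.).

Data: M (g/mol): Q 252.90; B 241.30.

27.92 mol

n(Q) = 2011 / 252.90 = 7.952 mol
n(E) = 6.980 mol
n(B) = 7890 / 241.30 = 32.70 mol
n/ν for Q = 7.952/1 = 7.952
n/ν for E = 6.980/1 = 6.980
n/ν for B = 32.70/3 = 10.90
Smallest n/ν is E → limiting reagent.
n(Z) = (4/1) × 6.980 = 27.92 mol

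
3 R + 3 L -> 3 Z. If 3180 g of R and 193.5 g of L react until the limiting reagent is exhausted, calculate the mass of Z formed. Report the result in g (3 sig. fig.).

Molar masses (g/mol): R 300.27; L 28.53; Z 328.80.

n(R) = 3180 / 300.27 = 10.59 mol
n(L) = 193.5 / 28.53 = 6.782 mol
n/ν for R = 10.59/3 = 3.530
n/ν for L = 6.782/3 = 2.261
Smallest n/ν is L → limiting reagent.
n(Z) = (3/3) × 6.782 = 6.782 mol
mass = 6.782 × 328.80 = 2230 g

2230 g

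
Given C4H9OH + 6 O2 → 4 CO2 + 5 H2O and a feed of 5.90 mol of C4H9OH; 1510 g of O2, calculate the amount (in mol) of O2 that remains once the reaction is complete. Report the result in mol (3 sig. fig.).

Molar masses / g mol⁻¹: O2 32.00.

11.8 mol

n(C4H9OH) = 5.900 mol
n(O2) = 1510 / 32.00 = 47.19 mol
n/ν for C4H9OH = 5.900/1 = 5.900
n/ν for O2 = 47.19/6 = 7.865
Smallest n/ν is C4H9OH → limiting reagent.
O2 consumed = (6/1) × 5.900 = 35.40 mol
O2 remaining = 47.19 − 35.40 = 11.79 mol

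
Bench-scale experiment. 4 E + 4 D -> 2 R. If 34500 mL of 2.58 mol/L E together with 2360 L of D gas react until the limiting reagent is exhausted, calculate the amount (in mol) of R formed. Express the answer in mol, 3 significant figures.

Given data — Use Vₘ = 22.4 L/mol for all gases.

44.5 mol

n(E) = 2.58 × 34500/1000 = 89.01 mol
n(D) = 2360 / 22.4 = 105.4 mol
n/ν for E = 89.01/4 = 22.25
n/ν for D = 105.4/4 = 26.35
Smallest n/ν is E → limiting reagent.
n(R) = (2/4) × 89.01 = 44.51 mol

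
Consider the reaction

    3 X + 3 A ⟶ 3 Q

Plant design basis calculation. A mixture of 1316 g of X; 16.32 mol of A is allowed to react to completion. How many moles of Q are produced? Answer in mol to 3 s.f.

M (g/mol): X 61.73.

n(X) = 1316 / 61.73 = 21.32 mol
n(A) = 16.32 mol
n/ν → X: 7.107, A: 5.440; A is limiting.
n(Q) = (3/3) × 16.32 = 16.32 mol

16.3 mol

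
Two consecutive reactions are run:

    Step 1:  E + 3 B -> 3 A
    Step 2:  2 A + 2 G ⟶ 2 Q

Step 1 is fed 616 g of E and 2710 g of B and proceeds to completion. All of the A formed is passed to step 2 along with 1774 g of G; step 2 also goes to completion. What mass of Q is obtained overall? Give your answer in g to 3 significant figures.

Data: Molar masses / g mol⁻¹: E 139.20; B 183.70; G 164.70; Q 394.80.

Step 1:
n(E) = 616.0 / 139.20 = 4.425 mol
n(B) = 2710 / 183.70 = 14.75 mol
n/ν for E = 4.425/1 = 4.425
n/ν for B = 14.75/3 = 4.917
Smallest n/ν is E → limiting reagent.
n(A) produced = (3/1) × 4.425 = 13.28 mol
Step 2:
n(A) available = 13.28 mol
n(G) = 1774 / 164.70 = 10.77 mol
n/ν for A = 13.28/2 = 6.640
n/ν for G = 10.77/2 = 5.385
Smallest n/ν is G → limiting reagent.
n(Q) = (2/2) × 10.77 = 10.77 mol
mass = 10.77 × 394.80 = 4252 g

4250 g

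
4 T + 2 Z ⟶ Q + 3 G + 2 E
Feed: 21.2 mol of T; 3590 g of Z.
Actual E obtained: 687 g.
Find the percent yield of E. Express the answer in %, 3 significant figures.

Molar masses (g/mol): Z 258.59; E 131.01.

49.5 %

n(T) = 21.20 mol
n(Z) = 3590 / 258.59 = 13.88 mol
n/ν for T = 21.20/4 = 5.300
n/ν for Z = 13.88/2 = 6.940
Smallest n/ν is T → limiting reagent.
theoretical n(E) = (2/4) × 21.20 = 10.60 mol → 1389 g
% yield = 687 / 1389 × 100 = 49.46 %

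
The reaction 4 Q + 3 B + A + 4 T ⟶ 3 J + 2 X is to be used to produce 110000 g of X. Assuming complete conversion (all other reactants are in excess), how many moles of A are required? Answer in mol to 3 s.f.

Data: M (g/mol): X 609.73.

n(X) = 110000 / 609.73 = 180.4 mol
n(A) = (1/2) × 180.4 = 90.20 mol

90.2 mol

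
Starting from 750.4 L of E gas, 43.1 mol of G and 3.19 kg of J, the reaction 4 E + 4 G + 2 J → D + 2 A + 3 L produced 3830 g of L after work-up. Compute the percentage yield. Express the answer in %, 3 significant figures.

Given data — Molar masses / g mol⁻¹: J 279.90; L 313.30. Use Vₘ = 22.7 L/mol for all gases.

71.5 %

n(E) = 750.4 / 22.7 = 33.06 mol
n(G) = 43.10 mol
n(J) = 3.190×1000 / 279.90 = 11.40 mol
n/ν → E: 8.265, G: 10.78, J: 5.700; J is limiting.
theoretical n(L) = (3/2) × 11.40 = 17.10 mol → 5357 g
% yield = 3830 / 5357 × 100 = 71.50 %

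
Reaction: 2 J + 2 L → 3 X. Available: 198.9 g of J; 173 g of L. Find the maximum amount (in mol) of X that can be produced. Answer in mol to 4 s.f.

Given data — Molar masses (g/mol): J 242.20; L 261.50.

n(J) = 198.9 / 242.20 = 0.8212 mol
n(L) = 173.0 / 261.50 = 0.6616 mol
n/ν → J: 0.4106, L: 0.3308; L is limiting.
n(X) = (3/2) × 0.6616 = 0.9924 mol

0.9924 mol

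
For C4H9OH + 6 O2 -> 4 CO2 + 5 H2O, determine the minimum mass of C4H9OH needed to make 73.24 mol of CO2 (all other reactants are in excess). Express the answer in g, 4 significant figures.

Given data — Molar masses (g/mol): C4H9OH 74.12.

1357 g

n(CO2) = 73.24 mol
n(C4H9OH) = (1/4) × 73.24 = 18.31 mol
mass = 18.31 × 74.12 = 1357 g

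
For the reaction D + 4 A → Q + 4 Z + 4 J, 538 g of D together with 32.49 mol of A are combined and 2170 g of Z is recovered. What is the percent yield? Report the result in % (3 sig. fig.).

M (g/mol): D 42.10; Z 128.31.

52.1 %

n(D) = 538.0 / 42.10 = 12.78 mol
n(A) = 32.49 mol
n/ν for D = 12.78/1 = 12.78
n/ν for A = 32.49/4 = 8.123
Smallest n/ν is A → limiting reagent.
theoretical n(Z) = (4/4) × 32.49 = 32.49 mol → 4169 g
% yield = 2170 / 4169 × 100 = 52.05 %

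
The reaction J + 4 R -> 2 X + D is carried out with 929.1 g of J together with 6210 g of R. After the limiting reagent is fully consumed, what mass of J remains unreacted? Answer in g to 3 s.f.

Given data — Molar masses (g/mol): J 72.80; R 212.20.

396 g

n(J) = 929.1 / 72.80 = 12.76 mol
n(R) = 6210 / 212.20 = 29.26 mol
n/ν for J = 12.76/1 = 12.76
n/ν for R = 29.26/4 = 7.315
Smallest n/ν is R → limiting reagent.
J consumed = (1/4) × 29.26 = 7.315 mol
J remaining = 12.76 − 7.315 = 5.445 mol
mass = 5.445 × 72.80 = 396.4 g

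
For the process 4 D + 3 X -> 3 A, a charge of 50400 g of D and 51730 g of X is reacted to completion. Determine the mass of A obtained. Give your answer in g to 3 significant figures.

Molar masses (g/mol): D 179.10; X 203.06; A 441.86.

93300 g

n(D) = 50400 / 179.10 = 281.4 mol
n(X) = 51730 / 203.06 = 254.8 mol
n/ν → D: 70.35, X: 84.93; D is limiting.
n(A) = (3/4) × 281.4 = 211.1 mol
mass = 211.1 × 441.86 = 93280 g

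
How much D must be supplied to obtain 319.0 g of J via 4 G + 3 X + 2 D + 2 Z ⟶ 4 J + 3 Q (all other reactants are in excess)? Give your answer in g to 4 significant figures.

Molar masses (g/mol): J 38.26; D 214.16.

892.8 g

n(J) = 319.0 / 38.26 = 8.338 mol
n(D) = (2/4) × 8.338 = 4.169 mol
mass = 4.169 × 214.16 = 892.8 g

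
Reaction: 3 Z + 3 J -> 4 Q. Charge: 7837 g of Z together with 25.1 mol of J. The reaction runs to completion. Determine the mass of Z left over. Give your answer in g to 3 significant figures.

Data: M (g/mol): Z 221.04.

n(Z) = 7837 / 221.04 = 35.46 mol
n(J) = 25.10 mol
n/ν for Z = 35.46/3 = 11.82
n/ν for J = 25.10/3 = 8.367
Smallest n/ν is J → limiting reagent.
Z consumed = (3/3) × 25.10 = 25.10 mol
Z remaining = 35.46 − 25.10 = 10.36 mol
mass = 10.36 × 221.04 = 2290 g

2290 g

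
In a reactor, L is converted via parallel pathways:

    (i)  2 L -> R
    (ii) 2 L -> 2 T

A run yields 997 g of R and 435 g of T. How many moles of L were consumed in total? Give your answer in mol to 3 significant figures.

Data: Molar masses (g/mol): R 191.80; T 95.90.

14.9 mol

n(R) = 997 / 191.80 = 5.198 mol
n(T) = 435 / 95.90 = 4.536 mol
n(L) via (i) = (2/1)×5.198 = 10.40 mol
n(L) via (ii) = (2/2)×4.536 = 4.536 mol
total n(L) = 10.40 + 4.536 = 14.94 mol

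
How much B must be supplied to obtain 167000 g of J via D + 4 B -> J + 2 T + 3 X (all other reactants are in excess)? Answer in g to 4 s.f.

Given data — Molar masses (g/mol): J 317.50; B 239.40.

n(J) = 167000 / 317.50 = 526.0 mol
n(B) = (4/1) × 526.0 = 2104 mol
mass = 2104 × 239.40 = 503700 g

503700 g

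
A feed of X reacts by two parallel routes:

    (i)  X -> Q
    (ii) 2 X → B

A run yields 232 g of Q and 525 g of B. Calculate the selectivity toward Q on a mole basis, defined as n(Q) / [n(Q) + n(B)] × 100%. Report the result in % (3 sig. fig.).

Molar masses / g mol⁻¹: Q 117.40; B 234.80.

46.9 %

n(Q) = 232 / 117.40 = 1.976 mol
n(B) = 525 / 234.80 = 2.236 mol
selectivity = 1.976/(1.976+2.236) × 100 = 46.91 %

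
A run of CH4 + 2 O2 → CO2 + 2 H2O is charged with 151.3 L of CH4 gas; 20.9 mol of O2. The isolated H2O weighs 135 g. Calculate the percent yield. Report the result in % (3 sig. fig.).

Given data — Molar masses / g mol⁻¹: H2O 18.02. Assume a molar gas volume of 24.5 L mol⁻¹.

n(CH4) = 151.3 / 24.5 = 6.176 mol
n(O2) = 20.90 mol
n/ν → CH4: 6.176, O2: 10.45; CH4 is limiting.
theoretical n(H2O) = (2/1) × 6.176 = 12.35 mol → 222.5 g
% yield = 135 / 222.5 × 100 = 60.67 %

60.7 %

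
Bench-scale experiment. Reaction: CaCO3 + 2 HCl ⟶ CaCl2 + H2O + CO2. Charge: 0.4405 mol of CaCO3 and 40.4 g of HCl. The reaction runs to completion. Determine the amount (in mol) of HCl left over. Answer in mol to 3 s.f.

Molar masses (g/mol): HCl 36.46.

n(CaCO3) = 0.4405 mol
n(HCl) = 40.40 / 36.46 = 1.108 mol
n/ν → CaCO3: 0.4405, HCl: 0.5540; CaCO3 is limiting.
HCl consumed = (2/1) × 0.4405 = 0.8810 mol
HCl remaining = 1.108 − 0.8810 = 0.2270 mol

0.227 mol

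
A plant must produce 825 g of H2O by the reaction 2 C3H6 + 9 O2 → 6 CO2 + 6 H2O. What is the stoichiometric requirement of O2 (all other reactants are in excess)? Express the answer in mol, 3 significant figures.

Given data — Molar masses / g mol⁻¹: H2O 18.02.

n(H2O) = 825 / 18.02 = 45.78 mol
n(O2) = (9/6) × 45.78 = 68.67 mol

68.7 mol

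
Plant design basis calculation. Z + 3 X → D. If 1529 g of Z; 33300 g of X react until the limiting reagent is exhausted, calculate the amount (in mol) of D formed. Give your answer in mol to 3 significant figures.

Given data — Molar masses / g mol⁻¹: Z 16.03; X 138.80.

80.0 mol

n(Z) = 1529 / 16.03 = 95.38 mol
n(X) = 33300 / 138.80 = 239.9 mol
n/ν → Z: 95.38, X: 79.97; X is limiting.
n(D) = (1/3) × 239.9 = 79.97 mol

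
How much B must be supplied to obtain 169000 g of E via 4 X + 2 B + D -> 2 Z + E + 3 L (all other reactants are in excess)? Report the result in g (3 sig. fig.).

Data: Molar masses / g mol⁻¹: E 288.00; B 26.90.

n(E) = 169000 / 288.00 = 586.8 mol
n(B) = (2/1) × 586.8 = 1174 mol
mass = 1174 × 26.90 = 31580 g

31600 g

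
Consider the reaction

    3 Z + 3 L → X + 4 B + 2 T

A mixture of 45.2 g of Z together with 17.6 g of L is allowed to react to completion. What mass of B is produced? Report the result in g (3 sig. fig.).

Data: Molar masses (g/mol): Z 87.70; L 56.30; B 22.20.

n(Z) = 45.20 / 87.70 = 0.5154 mol
n(L) = 17.60 / 56.30 = 0.3126 mol
n/ν → Z: 0.1718, L: 0.1042; L is limiting.
n(B) = (4/3) × 0.3126 = 0.4168 mol
mass = 0.4168 × 22.20 = 9.253 g

9.25 g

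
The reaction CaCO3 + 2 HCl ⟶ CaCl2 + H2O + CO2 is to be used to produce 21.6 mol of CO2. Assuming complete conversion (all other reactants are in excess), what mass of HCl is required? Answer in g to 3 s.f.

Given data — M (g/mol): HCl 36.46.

1580 g

n(CO2) = 21.60 mol
n(HCl) = (2/1) × 21.60 = 43.20 mol
mass = 43.20 × 36.46 = 1575 g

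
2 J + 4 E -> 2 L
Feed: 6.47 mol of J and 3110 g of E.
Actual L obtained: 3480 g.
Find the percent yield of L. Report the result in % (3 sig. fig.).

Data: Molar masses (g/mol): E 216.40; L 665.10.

n(J) = 6.470 mol
n(E) = 3110 / 216.40 = 14.37 mol
n/ν for J = 6.470/2 = 3.235
n/ν for E = 14.37/4 = 3.593
Smallest n/ν is J → limiting reagent.
theoretical n(L) = (2/2) × 6.470 = 6.470 mol → 4303 g
% yield = 3480 / 4303 × 100 = 80.87 %

80.9 %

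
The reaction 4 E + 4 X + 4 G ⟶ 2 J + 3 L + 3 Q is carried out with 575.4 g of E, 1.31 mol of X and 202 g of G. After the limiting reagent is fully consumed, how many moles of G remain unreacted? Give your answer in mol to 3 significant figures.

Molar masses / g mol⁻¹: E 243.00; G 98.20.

n(E) = 575.4 / 243.00 = 2.368 mol
n(X) = 1.310 mol
n(G) = 202.0 / 98.20 = 2.057 mol
n/ν → E: 0.5920, X: 0.3275, G: 0.5143; X is limiting.
G consumed = (4/4) × 1.310 = 1.310 mol
G remaining = 2.057 − 1.310 = 0.7470 mol

0.747 mol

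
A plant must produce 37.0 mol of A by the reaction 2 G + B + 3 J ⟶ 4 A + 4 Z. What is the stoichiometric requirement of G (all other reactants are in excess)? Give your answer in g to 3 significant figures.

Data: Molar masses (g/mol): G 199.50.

3690 g

n(A) = 37.00 mol
n(G) = (2/4) × 37.00 = 18.50 mol
mass = 18.50 × 199.50 = 3691 g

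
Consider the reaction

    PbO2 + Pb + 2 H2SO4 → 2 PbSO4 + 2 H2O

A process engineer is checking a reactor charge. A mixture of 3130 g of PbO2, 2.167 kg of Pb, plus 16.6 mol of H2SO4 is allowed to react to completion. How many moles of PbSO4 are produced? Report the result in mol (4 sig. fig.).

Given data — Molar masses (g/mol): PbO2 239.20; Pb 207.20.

16.60 mol

n(PbO2) = 3130 / 239.20 = 13.09 mol
n(Pb) = 2.167×1000 / 207.20 = 10.46 mol
n(H2SO4) = 16.60 mol
n/ν for PbO2 = 13.09/1 = 13.09
n/ν for Pb = 10.46/1 = 10.46
n/ν for H2SO4 = 16.60/2 = 8.300
Smallest n/ν is H2SO4 → limiting reagent.
n(PbSO4) = (2/2) × 16.60 = 16.60 mol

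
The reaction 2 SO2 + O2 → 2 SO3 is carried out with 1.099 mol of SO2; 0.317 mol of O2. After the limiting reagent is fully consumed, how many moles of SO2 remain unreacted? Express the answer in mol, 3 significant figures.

n(SO2) = 1.099 mol
n(O2) = 0.3170 mol
n/ν for SO2 = 1.099/2 = 0.5495
n/ν for O2 = 0.3170/1 = 0.3170
Smallest n/ν is O2 → limiting reagent.
SO2 consumed = (2/1) × 0.3170 = 0.6340 mol
SO2 remaining = 1.099 − 0.6340 = 0.4650 mol

0.465 mol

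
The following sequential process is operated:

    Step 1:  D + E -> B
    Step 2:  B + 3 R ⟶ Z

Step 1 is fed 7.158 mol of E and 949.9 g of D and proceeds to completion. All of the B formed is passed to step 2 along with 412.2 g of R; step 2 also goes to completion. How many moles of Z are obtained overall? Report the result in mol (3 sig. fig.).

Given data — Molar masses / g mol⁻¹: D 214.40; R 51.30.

2.68 mol

Step 1:
n(E) = 7.158 mol
n(D) = 949.9 / 214.40 = 4.431 mol
n/ν for E = 7.158/1 = 7.158
n/ν for D = 4.431/1 = 4.431
Smallest n/ν is D → limiting reagent.
n(B) produced = (1/1) × 4.431 = 4.431 mol
Step 2:
n(B) available = 4.431 mol
n(R) = 412.2 / 51.30 = 8.035 mol
n/ν for B = 4.431/1 = 4.431
n/ν for R = 8.035/3 = 2.678
Smallest n/ν is R → limiting reagent.
n(Z) = (1/3) × 8.035 = 2.678 mol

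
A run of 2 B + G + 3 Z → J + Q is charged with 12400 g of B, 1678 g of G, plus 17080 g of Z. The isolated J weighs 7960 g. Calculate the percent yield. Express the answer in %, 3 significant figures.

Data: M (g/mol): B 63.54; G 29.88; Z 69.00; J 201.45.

70.4 %

n(B) = 12400 / 63.54 = 195.2 mol
n(G) = 1678 / 29.88 = 56.16 mol
n(Z) = 17080 / 69.00 = 247.5 mol
n/ν → B: 97.60, G: 56.16, Z: 82.50; G is limiting.
theoretical n(J) = (1/1) × 56.16 = 56.16 mol → 11310 g
% yield = 7960 / 11310 × 100 = 70.38 %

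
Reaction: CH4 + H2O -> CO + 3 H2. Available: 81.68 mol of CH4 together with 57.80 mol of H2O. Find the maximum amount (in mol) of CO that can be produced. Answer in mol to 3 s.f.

n(CH4) = 81.68 mol
n(H2O) = 57.80 mol
n/ν → CH4: 81.68, H2O: 57.80; H2O is limiting.
n(CO) = (1/1) × 57.80 = 57.80 mol

57.8 mol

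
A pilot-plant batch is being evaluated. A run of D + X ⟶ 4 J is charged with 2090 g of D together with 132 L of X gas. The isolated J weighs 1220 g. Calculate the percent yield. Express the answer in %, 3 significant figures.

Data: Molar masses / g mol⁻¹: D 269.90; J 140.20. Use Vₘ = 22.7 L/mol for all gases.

n(D) = 2090 / 269.90 = 7.744 mol
n(X) = 132.0 / 22.7 = 5.815 mol
n/ν → D: 7.744, X: 5.815; X is limiting.
theoretical n(J) = (4/1) × 5.815 = 23.26 mol → 3261 g
% yield = 1220 / 3261 × 100 = 37.41 %

37.4 %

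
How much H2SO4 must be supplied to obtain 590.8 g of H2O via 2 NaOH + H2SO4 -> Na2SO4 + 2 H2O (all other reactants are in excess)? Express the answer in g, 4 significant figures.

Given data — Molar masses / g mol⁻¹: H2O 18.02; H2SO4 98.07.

1608 g

n(H2O) = 590.8 / 18.02 = 32.79 mol
n(H2SO4) = (1/2) × 32.79 = 16.40 mol
mass = 16.40 × 98.07 = 1608 g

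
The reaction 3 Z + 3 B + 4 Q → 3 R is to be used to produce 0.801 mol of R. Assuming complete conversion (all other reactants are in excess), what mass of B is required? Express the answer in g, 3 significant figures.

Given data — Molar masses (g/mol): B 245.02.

196 g

n(R) = 0.8010 mol
n(B) = (3/3) × 0.8010 = 0.8010 mol
mass = 0.8010 × 245.02 = 196.3 g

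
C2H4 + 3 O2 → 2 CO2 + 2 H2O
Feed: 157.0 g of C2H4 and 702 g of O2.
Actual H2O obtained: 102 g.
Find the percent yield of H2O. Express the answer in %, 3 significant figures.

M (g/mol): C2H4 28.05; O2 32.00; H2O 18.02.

50.6 %

n(C2H4) = 157.0 / 28.05 = 5.597 mol
n(O2) = 702.0 / 32.00 = 21.94 mol
n/ν for C2H4 = 5.597/1 = 5.597
n/ν for O2 = 21.94/3 = 7.313
Smallest n/ν is C2H4 → limiting reagent.
theoretical n(H2O) = (2/1) × 5.597 = 11.19 mol → 201.6 g
% yield = 102 / 201.6 × 100 = 50.60 %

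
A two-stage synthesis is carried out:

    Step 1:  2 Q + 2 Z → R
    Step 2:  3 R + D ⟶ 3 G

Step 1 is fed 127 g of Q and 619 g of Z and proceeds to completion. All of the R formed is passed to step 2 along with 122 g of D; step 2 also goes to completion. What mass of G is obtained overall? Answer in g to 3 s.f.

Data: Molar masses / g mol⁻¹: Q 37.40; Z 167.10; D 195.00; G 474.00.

805 g

Step 1:
n(Q) = 127.0 / 37.40 = 3.396 mol
n(Z) = 619.0 / 167.10 = 3.704 mol
n/ν for Q = 3.396/2 = 1.698
n/ν for Z = 3.704/2 = 1.852
Smallest n/ν is Q → limiting reagent.
n(R) produced = (1/2) × 3.396 = 1.698 mol
Step 2:
n(R) available = 1.698 mol
n(D) = 122.0 / 195.00 = 0.6256 mol
n/ν for R = 1.698/3 = 0.5660
n/ν for D = 0.6256/1 = 0.6256
Smallest n/ν is R → limiting reagent.
n(G) = (3/3) × 1.698 = 1.698 mol
mass = 1.698 × 474.00 = 804.9 g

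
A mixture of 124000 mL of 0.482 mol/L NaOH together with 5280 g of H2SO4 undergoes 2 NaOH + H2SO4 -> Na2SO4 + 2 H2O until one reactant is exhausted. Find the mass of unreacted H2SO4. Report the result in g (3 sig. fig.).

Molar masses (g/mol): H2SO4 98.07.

2350 g

n(NaOH) = 0.482 × 124000/1000 = 59.77 mol
n(H2SO4) = 5280 / 98.07 = 53.84 mol
n/ν for NaOH = 59.77/2 = 29.89
n/ν for H2SO4 = 53.84/1 = 53.84
Smallest n/ν is NaOH → limiting reagent.
H2SO4 consumed = (1/2) × 59.77 = 29.89 mol
H2SO4 remaining = 53.84 − 29.89 = 23.95 mol
mass = 23.95 × 98.07 = 2349 g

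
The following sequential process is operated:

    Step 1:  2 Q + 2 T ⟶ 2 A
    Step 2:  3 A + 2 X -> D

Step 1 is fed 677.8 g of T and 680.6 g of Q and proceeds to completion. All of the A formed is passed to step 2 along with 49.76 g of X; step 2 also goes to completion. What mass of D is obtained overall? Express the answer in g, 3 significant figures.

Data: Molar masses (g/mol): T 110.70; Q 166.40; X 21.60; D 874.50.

Step 1:
n(T) = 677.8 / 110.70 = 6.123 mol
n(Q) = 680.6 / 166.40 = 4.090 mol
n/ν for T = 6.123/2 = 3.062
n/ν for Q = 4.090/2 = 2.045
Smallest n/ν is Q → limiting reagent.
n(A) produced = (2/2) × 4.090 = 4.090 mol
Step 2:
n(A) available = 4.090 mol
n(X) = 49.76 / 21.60 = 2.304 mol
n/ν for A = 4.090/3 = 1.363
n/ν for X = 2.304/2 = 1.152
Smallest n/ν is X → limiting reagent.
n(D) = (1/2) × 2.304 = 1.152 mol
mass = 1.152 × 874.50 = 1007 g

1010 g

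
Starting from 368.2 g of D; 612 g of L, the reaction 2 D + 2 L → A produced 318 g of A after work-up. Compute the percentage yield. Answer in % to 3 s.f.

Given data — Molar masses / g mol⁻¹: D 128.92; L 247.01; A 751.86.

34.1 %

n(D) = 368.2 / 128.92 = 2.856 mol
n(L) = 612.0 / 247.01 = 2.478 mol
n/ν → D: 1.428, L: 1.239; L is limiting.
theoretical n(A) = (1/2) × 2.478 = 1.239 mol → 931.6 g
% yield = 318 / 931.6 × 100 = 34.13 %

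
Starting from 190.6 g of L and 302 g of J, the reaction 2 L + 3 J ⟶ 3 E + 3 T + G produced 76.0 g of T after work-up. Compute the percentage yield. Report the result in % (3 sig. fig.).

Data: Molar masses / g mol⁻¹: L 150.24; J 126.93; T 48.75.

81.9 %

n(L) = 190.6 / 150.24 = 1.269 mol
n(J) = 302.0 / 126.93 = 2.379 mol
n/ν → L: 0.6345, J: 0.7930; L is limiting.
theoretical n(T) = (3/2) × 1.269 = 1.904 mol → 92.82 g
% yield = 76.0 / 92.82 × 100 = 81.88 %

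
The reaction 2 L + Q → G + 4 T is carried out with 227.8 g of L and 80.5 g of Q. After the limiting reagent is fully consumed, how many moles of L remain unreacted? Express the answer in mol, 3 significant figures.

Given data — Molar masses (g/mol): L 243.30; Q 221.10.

0.208 mol

n(L) = 227.8 / 243.30 = 0.9363 mol
n(Q) = 80.50 / 221.10 = 0.3641 mol
n/ν for L = 0.9363/2 = 0.4682
n/ν for Q = 0.3641/1 = 0.3641
Smallest n/ν is Q → limiting reagent.
L consumed = (2/1) × 0.3641 = 0.7282 mol
L remaining = 0.9363 − 0.7282 = 0.2081 mol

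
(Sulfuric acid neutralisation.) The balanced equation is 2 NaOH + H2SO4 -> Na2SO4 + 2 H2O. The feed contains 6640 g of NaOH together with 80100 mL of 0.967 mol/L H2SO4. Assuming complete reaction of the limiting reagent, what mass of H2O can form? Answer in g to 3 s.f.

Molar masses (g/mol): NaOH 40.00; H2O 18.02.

n(NaOH) = 6640 / 40.00 = 166.0 mol
n(H2SO4) = 0.967 × 80100/1000 = 77.46 mol
n/ν → NaOH: 83.00, H2SO4: 77.46; H2SO4 is limiting.
n(H2O) = (2/1) × 77.46 = 154.9 mol
mass = 154.9 × 18.02 = 2791 g

2790 g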